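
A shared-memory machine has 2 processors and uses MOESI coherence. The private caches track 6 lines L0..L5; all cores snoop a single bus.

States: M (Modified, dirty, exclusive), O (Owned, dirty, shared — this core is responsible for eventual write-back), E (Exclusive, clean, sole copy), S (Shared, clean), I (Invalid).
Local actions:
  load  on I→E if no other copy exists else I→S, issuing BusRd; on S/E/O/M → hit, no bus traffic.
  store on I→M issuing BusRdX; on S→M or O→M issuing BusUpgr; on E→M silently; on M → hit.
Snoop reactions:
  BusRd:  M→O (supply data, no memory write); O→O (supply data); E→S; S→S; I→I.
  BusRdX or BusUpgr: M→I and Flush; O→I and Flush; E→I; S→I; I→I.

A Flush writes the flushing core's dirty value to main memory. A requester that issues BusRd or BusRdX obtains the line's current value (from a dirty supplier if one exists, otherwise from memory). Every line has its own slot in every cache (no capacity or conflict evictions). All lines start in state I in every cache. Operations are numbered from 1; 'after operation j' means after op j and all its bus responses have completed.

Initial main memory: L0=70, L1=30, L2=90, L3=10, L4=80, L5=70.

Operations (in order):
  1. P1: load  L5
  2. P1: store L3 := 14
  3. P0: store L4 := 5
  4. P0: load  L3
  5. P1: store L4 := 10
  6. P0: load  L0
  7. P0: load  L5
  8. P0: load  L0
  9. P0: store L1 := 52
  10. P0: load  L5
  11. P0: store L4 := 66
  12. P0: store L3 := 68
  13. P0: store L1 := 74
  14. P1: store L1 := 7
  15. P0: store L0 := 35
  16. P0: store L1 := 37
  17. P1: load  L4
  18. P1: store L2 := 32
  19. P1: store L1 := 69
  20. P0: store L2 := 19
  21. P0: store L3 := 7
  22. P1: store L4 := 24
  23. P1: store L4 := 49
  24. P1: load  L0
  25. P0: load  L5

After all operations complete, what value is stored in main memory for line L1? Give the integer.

memory[L1] = 37

  op1 P1: load  L5 → I/E on L5; bus BusRd; mem=70
  op2 P1: store L3 := 14 → I/M on L3; bus BusRdX; mem=10
  op3 P0: store L4 := 5 → M/I on L4; bus BusRdX; mem=80
  op4 P0: load  L3 → S/O on L3; bus BusRd; mem=10
  op5 P1: store L4 := 10 → I/M on L4; bus BusRdX Flush; mem=5
  op6 P0: load  L0 → E/I on L0; bus BusRd; mem=70
  op7 P0: load  L5 → S/S on L5; bus BusRd; mem=70
  op8 P0: load  L0 → E/I on L0; bus (none); mem=70
  op9 P0: store L1 := 52 → M/I on L1; bus BusRdX; mem=30
  op10 P0: load  L5 → S/S on L5; bus (none); mem=70
  op11 P0: store L4 := 66 → M/I on L4; bus BusRdX Flush; mem=10
  op12 P0: store L3 := 68 → M/I on L3; bus BusUpgr Flush; mem=14
  op13 P0: store L1 := 74 → M/I on L1; bus (none); mem=30
  op14 P1: store L1 := 7 → I/M on L1; bus BusRdX Flush; mem=74
  op15 P0: store L0 := 35 → M/I on L0; bus (none); mem=70
  op16 P0: store L1 := 37 → M/I on L1; bus BusRdX Flush; mem=7
  op17 P1: load  L4 → O/S on L4; bus BusRd; mem=10
  op18 P1: store L2 := 32 → I/M on L2; bus BusRdX; mem=90
  op19 P1: store L1 := 69 → I/M on L1; bus BusRdX Flush; mem=37
  op20 P0: store L2 := 19 → M/I on L2; bus BusRdX Flush; mem=32
  op21 P0: store L3 := 7 → M/I on L3; bus (none); mem=14
  op22 P1: store L4 := 24 → I/M on L4; bus BusUpgr Flush; mem=66
  op23 P1: store L4 := 49 → I/M on L4; bus (none); mem=66
  op24 P1: load  L0 → O/S on L0; bus BusRd; mem=70
  op25 P0: load  L5 → S/S on L5; bus (none); mem=70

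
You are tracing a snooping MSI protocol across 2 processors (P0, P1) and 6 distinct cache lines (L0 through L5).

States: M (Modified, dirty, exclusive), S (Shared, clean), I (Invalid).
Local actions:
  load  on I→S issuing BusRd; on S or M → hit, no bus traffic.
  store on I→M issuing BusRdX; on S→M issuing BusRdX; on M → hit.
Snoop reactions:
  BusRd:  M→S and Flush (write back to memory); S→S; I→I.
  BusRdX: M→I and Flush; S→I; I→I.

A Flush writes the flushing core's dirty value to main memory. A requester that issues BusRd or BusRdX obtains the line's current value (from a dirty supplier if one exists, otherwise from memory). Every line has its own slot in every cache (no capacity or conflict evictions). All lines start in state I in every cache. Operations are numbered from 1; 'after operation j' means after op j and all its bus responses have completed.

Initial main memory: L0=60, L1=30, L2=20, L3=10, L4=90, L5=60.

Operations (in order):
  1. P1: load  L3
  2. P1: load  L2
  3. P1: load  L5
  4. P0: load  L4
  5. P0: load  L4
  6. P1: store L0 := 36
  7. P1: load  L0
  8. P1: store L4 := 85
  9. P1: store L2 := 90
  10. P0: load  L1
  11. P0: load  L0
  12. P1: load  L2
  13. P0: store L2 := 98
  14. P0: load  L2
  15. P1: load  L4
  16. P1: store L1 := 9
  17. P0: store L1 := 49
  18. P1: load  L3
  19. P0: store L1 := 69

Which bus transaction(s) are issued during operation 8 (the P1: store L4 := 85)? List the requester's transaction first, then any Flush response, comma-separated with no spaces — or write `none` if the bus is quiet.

bus = BusRdX

step 1: P1: load  L3  ⟶  IS  (L3)  txn=BusRd  M[L3]=10
step 2: P1: load  L2  ⟶  IS  (L2)  txn=BusRd  M[L2]=20
step 3: P1: load  L5  ⟶  IS  (L5)  txn=BusRd  M[L5]=60
step 4: P0: load  L4  ⟶  SI  (L4)  txn=BusRd  M[L4]=90
step 5: P0: load  L4  ⟶  SI  (L4)  txn=∅  M[L4]=90
step 6: P1: store L0 := 36  ⟶  IM  (L0)  txn=BusRdX  M[L0]=60
step 7: P1: load  L0  ⟶  IM  (L0)  txn=∅  M[L0]=60
step 8: P1: store L4 := 85  ⟶  IM  (L4)  txn=BusRdX  M[L4]=90
step 9: P1: store L2 := 90  ⟶  IM  (L2)  txn=BusRdX  M[L2]=20
step 10: P0: load  L1  ⟶  SI  (L1)  txn=BusRd  M[L1]=30
step 11: P0: load  L0  ⟶  SS  (L0)  txn=BusRd+Flush  M[L0]=36
step 12: P1: load  L2  ⟶  IM  (L2)  txn=∅  M[L2]=20
step 13: P0: store L2 := 98  ⟶  MI  (L2)  txn=BusRdX+Flush  M[L2]=90
step 14: P0: load  L2  ⟶  MI  (L2)  txn=∅  M[L2]=90
step 15: P1: load  L4  ⟶  IM  (L4)  txn=∅  M[L4]=90
step 16: P1: store L1 := 9  ⟶  IM  (L1)  txn=BusRdX  M[L1]=30
step 17: P0: store L1 := 49  ⟶  MI  (L1)  txn=BusRdX+Flush  M[L1]=9
step 18: P1: load  L3  ⟶  IS  (L3)  txn=∅  M[L3]=10
step 19: P0: store L1 := 69  ⟶  MI  (L1)  txn=∅  M[L1]=9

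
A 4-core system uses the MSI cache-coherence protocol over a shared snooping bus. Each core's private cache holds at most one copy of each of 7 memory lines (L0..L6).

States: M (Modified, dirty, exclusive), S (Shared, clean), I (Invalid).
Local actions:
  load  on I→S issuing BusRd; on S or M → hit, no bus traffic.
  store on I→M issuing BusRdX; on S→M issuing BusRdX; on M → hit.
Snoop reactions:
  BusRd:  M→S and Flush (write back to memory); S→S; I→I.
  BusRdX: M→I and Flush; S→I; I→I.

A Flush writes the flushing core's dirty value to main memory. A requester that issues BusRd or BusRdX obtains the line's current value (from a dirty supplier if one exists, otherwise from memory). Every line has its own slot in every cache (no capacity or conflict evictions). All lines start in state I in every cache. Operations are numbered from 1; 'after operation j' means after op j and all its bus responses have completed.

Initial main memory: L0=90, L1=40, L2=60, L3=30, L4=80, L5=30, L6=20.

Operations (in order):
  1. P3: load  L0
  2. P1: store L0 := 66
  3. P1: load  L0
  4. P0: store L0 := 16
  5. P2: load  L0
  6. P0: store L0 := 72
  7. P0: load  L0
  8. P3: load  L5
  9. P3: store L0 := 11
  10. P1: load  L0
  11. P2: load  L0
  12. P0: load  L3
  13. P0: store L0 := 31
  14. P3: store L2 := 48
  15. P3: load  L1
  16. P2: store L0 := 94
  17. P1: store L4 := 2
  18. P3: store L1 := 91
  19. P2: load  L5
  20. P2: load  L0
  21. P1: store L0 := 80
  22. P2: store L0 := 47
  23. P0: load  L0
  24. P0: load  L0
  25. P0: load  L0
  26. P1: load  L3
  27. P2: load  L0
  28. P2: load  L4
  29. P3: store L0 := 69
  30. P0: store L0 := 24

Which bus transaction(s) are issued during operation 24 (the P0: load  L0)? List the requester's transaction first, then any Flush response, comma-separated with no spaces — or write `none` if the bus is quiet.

  op1 P3: load  L0 → I/I/I/S on L0; bus BusRd; mem=90
  op2 P1: store L0 := 66 → I/M/I/I on L0; bus BusRdX; mem=90
  op3 P1: load  L0 → I/M/I/I on L0; bus (none); mem=90
  op4 P0: store L0 := 16 → M/I/I/I on L0; bus BusRdX Flush; mem=66
  op5 P2: load  L0 → S/I/S/I on L0; bus BusRd Flush; mem=16
  op6 P0: store L0 := 72 → M/I/I/I on L0; bus BusRdX; mem=16
  op7 P0: load  L0 → M/I/I/I on L0; bus (none); mem=16
  op8 P3: load  L5 → I/I/I/S on L5; bus BusRd; mem=30
  op9 P3: store L0 := 11 → I/I/I/M on L0; bus BusRdX Flush; mem=72
  op10 P1: load  L0 → I/S/I/S on L0; bus BusRd Flush; mem=11
  op11 P2: load  L0 → I/S/S/S on L0; bus BusRd; mem=11
  op12 P0: load  L3 → S/I/I/I on L3; bus BusRd; mem=30
  op13 P0: store L0 := 31 → M/I/I/I on L0; bus BusRdX; mem=11
  op14 P3: store L2 := 48 → I/I/I/M on L2; bus BusRdX; mem=60
  op15 P3: load  L1 → I/I/I/S on L1; bus BusRd; mem=40
  op16 P2: store L0 := 94 → I/I/M/I on L0; bus BusRdX Flush; mem=31
  op17 P1: store L4 := 2 → I/M/I/I on L4; bus BusRdX; mem=80
  op18 P3: store L1 := 91 → I/I/I/M on L1; bus BusRdX; mem=40
  op19 P2: load  L5 → I/I/S/S on L5; bus BusRd; mem=30
  op20 P2: load  L0 → I/I/M/I on L0; bus (none); mem=31
  op21 P1: store L0 := 80 → I/M/I/I on L0; bus BusRdX Flush; mem=94
  op22 P2: store L0 := 47 → I/I/M/I on L0; bus BusRdX Flush; mem=80
  op23 P0: load  L0 → S/I/S/I on L0; bus BusRd Flush; mem=47
  op24 P0: load  L0 → S/I/S/I on L0; bus (none); mem=47
  op25 P0: load  L0 → S/I/S/I on L0; bus (none); mem=47
  op26 P1: load  L3 → S/S/I/I on L3; bus BusRd; mem=30
  op27 P2: load  L0 → S/I/S/I on L0; bus (none); mem=47
  op28 P2: load  L4 → I/S/S/I on L4; bus BusRd Flush; mem=2
  op29 P3: store L0 := 69 → I/I/I/M on L0; bus BusRdX; mem=47
  op30 P0: store L0 := 24 → M/I/I/I on L0; bus BusRdX Flush; mem=69

bus = none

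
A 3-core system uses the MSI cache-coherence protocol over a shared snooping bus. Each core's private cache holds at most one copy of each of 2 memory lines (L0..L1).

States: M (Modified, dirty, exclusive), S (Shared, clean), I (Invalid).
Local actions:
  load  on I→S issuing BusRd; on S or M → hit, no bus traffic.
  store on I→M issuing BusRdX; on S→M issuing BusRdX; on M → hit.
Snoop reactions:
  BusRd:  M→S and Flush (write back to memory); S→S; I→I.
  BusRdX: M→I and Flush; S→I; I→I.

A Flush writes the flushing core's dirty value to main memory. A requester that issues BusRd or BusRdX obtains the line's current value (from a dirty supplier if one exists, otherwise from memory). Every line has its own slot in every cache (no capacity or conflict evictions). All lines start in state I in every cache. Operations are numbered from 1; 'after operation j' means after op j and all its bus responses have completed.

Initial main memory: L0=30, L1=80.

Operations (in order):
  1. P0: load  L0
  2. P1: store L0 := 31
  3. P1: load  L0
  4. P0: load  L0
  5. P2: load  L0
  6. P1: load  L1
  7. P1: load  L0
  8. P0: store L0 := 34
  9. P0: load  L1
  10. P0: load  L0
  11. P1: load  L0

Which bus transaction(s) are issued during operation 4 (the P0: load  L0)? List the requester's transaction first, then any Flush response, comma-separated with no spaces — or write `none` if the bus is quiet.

  op1 P0: load  L0 → S/I/I on L0; bus BusRd; mem=30
  op2 P1: store L0 := 31 → I/M/I on L0; bus BusRdX; mem=30
  op3 P1: load  L0 → I/M/I on L0; bus (none); mem=30
  op4 P0: load  L0 → S/S/I on L0; bus BusRd Flush; mem=31
  op5 P2: load  L0 → S/S/S on L0; bus BusRd; mem=31
  op6 P1: load  L1 → I/S/I on L1; bus BusRd; mem=80
  op7 P1: load  L0 → S/S/S on L0; bus (none); mem=31
  op8 P0: store L0 := 34 → M/I/I on L0; bus BusRdX; mem=31
  op9 P0: load  L1 → S/S/I on L1; bus BusRd; mem=80
  op10 P0: load  L0 → M/I/I on L0; bus (none); mem=31
  op11 P1: load  L0 → S/S/I on L0; bus BusRd Flush; mem=34

bus = BusRd,Flush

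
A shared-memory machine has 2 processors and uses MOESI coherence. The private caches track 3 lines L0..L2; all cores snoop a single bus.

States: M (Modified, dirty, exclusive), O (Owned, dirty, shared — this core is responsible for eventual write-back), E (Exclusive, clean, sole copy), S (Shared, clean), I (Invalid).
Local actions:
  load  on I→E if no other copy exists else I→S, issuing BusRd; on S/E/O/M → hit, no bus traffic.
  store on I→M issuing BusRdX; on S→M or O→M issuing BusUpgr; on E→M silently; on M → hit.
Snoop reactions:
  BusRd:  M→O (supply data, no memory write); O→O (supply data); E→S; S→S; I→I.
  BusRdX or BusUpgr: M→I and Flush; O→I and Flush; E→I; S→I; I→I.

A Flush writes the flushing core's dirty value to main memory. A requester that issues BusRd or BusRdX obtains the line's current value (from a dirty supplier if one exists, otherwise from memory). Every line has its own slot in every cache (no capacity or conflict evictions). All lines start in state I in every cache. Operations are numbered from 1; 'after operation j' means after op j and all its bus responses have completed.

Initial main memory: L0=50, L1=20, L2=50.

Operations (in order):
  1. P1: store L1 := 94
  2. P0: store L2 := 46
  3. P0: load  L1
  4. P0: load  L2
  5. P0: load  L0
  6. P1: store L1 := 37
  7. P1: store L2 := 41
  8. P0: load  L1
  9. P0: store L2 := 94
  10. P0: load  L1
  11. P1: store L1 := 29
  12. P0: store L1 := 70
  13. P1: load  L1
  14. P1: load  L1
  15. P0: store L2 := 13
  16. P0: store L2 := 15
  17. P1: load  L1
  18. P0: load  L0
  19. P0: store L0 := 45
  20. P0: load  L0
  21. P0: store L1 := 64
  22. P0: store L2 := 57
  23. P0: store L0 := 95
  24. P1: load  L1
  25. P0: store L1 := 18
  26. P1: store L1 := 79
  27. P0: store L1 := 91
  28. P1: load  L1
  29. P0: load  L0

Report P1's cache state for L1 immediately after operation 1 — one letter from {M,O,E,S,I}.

state = M

[1] P1: store L1 := 94 | P0:I, P1:M(94) | bus: BusRdX
[2] P0: store L2 := 46 | P0:M(46), P1:I | bus: BusRdX
[3] P0: load  L1 | P0:S(94), P1:O(94) | bus: BusRd
[4] P0: load  L2 | P0:M(46), P1:I | bus: none
[5] P0: load  L0 | P0:E(50), P1:I | bus: BusRd
[6] P1: store L1 := 37 | P0:I, P1:M(37) | bus: BusUpgr
[7] P1: store L2 := 41 | P0:I, P1:M(41) | bus: BusRdX,Flush
[8] P0: load  L1 | P0:S(37), P1:O(37) | bus: BusRd
[9] P0: store L2 := 94 | P0:M(94), P1:I | bus: BusRdX,Flush
[10] P0: load  L1 | P0:S(37), P1:O(37) | bus: none
[11] P1: store L1 := 29 | P0:I, P1:M(29) | bus: BusUpgr
[12] P0: store L1 := 70 | P0:M(70), P1:I | bus: BusRdX,Flush
[13] P1: load  L1 | P0:O(70), P1:S(70) | bus: BusRd
[14] P1: load  L1 | P0:O(70), P1:S(70) | bus: none
[15] P0: store L2 := 13 | P0:M(13), P1:I | bus: none
[16] P0: store L2 := 15 | P0:M(15), P1:I | bus: none
[17] P1: load  L1 | P0:O(70), P1:S(70) | bus: none
[18] P0: load  L0 | P0:E(50), P1:I | bus: none
[19] P0: store L0 := 45 | P0:M(45), P1:I | bus: none
[20] P0: load  L0 | P0:M(45), P1:I | bus: none
[21] P0: store L1 := 64 | P0:M(64), P1:I | bus: BusUpgr
[22] P0: store L2 := 57 | P0:M(57), P1:I | bus: none
[23] P0: store L0 := 95 | P0:M(95), P1:I | bus: none
[24] P1: load  L1 | P0:O(64), P1:S(64) | bus: BusRd
[25] P0: store L1 := 18 | P0:M(18), P1:I | bus: BusUpgr
[26] P1: store L1 := 79 | P0:I, P1:M(79) | bus: BusRdX,Flush
[27] P0: store L1 := 91 | P0:M(91), P1:I | bus: BusRdX,Flush
[28] P1: load  L1 | P0:O(91), P1:S(91) | bus: BusRd
[29] P0: load  L0 | P0:M(95), P1:I | bus: none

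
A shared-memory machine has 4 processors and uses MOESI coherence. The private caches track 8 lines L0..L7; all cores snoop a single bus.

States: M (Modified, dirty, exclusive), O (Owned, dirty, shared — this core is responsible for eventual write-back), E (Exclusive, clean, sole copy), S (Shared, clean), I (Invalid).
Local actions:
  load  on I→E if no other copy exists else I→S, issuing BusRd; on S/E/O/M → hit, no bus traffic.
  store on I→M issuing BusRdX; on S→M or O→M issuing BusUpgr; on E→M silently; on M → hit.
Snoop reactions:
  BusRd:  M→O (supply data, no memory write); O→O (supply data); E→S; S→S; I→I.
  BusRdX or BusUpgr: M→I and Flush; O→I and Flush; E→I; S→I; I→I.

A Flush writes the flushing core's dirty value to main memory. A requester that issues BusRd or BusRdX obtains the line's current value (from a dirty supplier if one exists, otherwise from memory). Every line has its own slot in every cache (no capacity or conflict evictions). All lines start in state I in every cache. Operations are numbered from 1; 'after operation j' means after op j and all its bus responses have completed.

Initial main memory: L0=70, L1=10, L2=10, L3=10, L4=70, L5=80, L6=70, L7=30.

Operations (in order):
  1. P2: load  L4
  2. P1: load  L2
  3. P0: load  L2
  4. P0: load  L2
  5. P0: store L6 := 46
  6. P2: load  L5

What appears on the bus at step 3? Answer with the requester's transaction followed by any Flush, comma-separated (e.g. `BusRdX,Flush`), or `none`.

  op1 P2: load  L4 → I/I/E/I on L4; bus BusRd; mem=70
  op2 P1: load  L2 → I/E/I/I on L2; bus BusRd; mem=10
  op3 P0: load  L2 → S/S/I/I on L2; bus BusRd; mem=10
  op4 P0: load  L2 → S/S/I/I on L2; bus (none); mem=10
  op5 P0: store L6 := 46 → M/I/I/I on L6; bus BusRdX; mem=70
  op6 P2: load  L5 → I/I/E/I on L5; bus BusRd; mem=80

bus = BusRd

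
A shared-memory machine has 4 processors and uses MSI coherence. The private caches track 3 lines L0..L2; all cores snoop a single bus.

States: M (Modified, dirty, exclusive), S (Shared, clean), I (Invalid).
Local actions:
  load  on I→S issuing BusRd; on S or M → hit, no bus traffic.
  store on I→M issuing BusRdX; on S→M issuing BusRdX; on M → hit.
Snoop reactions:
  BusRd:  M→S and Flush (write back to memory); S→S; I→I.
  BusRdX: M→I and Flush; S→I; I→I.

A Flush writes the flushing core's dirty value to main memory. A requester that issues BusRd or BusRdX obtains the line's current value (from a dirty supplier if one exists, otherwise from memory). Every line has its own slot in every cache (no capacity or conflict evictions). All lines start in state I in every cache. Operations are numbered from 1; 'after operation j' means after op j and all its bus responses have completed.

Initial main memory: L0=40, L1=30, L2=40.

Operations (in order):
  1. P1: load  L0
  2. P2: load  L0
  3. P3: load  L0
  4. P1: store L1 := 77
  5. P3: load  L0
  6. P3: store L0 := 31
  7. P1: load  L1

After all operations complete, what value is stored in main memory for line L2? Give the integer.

[1] P1: load  L0 | P0:I, P1:S(40), P2:I, P3:I | bus: BusRd
[2] P2: load  L0 | P0:I, P1:S(40), P2:S(40), P3:I | bus: BusRd
[3] P3: load  L0 | P0:I, P1:S(40), P2:S(40), P3:S(40) | bus: BusRd
[4] P1: store L1 := 77 | P0:I, P1:M(77), P2:I, P3:I | bus: BusRdX
[5] P3: load  L0 | P0:I, P1:S(40), P2:S(40), P3:S(40) | bus: none
[6] P3: store L0 := 31 | P0:I, P1:I, P2:I, P3:M(31) | bus: BusRdX
[7] P1: load  L1 | P0:I, P1:M(77), P2:I, P3:I | bus: none

memory[L2] = 40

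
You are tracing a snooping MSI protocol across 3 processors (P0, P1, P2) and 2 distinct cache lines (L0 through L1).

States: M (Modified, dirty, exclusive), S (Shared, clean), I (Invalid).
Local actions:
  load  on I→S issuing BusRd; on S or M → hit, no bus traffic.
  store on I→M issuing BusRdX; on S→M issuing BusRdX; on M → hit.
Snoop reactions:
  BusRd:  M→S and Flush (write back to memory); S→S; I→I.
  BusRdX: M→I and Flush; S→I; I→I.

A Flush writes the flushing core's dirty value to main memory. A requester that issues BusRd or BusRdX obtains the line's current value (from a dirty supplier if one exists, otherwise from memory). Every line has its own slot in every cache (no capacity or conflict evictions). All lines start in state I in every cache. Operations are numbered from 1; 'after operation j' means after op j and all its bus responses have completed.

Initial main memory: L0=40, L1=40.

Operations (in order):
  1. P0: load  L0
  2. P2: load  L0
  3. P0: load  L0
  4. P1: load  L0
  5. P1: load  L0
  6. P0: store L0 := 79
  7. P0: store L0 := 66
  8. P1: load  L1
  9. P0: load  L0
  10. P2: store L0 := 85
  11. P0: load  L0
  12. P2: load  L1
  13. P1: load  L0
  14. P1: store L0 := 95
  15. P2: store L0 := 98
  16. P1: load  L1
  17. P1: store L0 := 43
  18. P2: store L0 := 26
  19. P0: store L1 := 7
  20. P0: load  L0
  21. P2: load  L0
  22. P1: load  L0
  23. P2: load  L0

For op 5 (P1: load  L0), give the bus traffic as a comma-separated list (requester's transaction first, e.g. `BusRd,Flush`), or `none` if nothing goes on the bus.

bus = none

step 1: P0: load  L0  ⟶  SII  (L0)  txn=BusRd  M[L0]=40
step 2: P2: load  L0  ⟶  SIS  (L0)  txn=BusRd  M[L0]=40
step 3: P0: load  L0  ⟶  SIS  (L0)  txn=∅  M[L0]=40
step 4: P1: load  L0  ⟶  SSS  (L0)  txn=BusRd  M[L0]=40
step 5: P1: load  L0  ⟶  SSS  (L0)  txn=∅  M[L0]=40
step 6: P0: store L0 := 79  ⟶  MII  (L0)  txn=BusRdX  M[L0]=40
step 7: P0: store L0 := 66  ⟶  MII  (L0)  txn=∅  M[L0]=40
step 8: P1: load  L1  ⟶  ISI  (L1)  txn=BusRd  M[L1]=40
step 9: P0: load  L0  ⟶  MII  (L0)  txn=∅  M[L0]=40
step 10: P2: store L0 := 85  ⟶  IIM  (L0)  txn=BusRdX+Flush  M[L0]=66
step 11: P0: load  L0  ⟶  SIS  (L0)  txn=BusRd+Flush  M[L0]=85
step 12: P2: load  L1  ⟶  ISS  (L1)  txn=BusRd  M[L1]=40
step 13: P1: load  L0  ⟶  SSS  (L0)  txn=BusRd  M[L0]=85
step 14: P1: store L0 := 95  ⟶  IMI  (L0)  txn=BusRdX  M[L0]=85
step 15: P2: store L0 := 98  ⟶  IIM  (L0)  txn=BusRdX+Flush  M[L0]=95
step 16: P1: load  L1  ⟶  ISS  (L1)  txn=∅  M[L1]=40
step 17: P1: store L0 := 43  ⟶  IMI  (L0)  txn=BusRdX+Flush  M[L0]=98
step 18: P2: store L0 := 26  ⟶  IIM  (L0)  txn=BusRdX+Flush  M[L0]=43
step 19: P0: store L1 := 7  ⟶  MII  (L1)  txn=BusRdX  M[L1]=40
step 20: P0: load  L0  ⟶  SIS  (L0)  txn=BusRd+Flush  M[L0]=26
step 21: P2: load  L0  ⟶  SIS  (L0)  txn=∅  M[L0]=26
step 22: P1: load  L0  ⟶  SSS  (L0)  txn=BusRd  M[L0]=26
step 23: P2: load  L0  ⟶  SSS  (L0)  txn=∅  M[L0]=26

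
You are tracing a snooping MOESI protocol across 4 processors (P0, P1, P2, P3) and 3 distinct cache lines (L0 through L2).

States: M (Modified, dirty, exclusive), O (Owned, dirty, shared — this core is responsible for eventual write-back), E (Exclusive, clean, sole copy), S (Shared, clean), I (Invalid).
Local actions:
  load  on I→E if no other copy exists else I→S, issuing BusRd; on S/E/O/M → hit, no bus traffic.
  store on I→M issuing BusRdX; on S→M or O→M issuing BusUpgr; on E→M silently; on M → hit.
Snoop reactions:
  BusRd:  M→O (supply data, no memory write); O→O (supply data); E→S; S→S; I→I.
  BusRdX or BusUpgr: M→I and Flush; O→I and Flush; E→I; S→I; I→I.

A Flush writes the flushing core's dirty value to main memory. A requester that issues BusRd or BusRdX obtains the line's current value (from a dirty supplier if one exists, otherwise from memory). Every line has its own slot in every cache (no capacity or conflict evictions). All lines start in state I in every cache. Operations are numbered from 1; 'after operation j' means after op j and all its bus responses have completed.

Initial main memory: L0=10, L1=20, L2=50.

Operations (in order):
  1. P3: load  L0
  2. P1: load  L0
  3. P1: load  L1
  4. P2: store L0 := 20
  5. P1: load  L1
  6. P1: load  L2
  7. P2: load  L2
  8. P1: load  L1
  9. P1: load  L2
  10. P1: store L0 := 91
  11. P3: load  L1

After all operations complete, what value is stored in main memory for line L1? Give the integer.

  op1 P3: load  L0 → I/I/I/E on L0; bus BusRd; mem=10
  op2 P1: load  L0 → I/S/I/S on L0; bus BusRd; mem=10
  op3 P1: load  L1 → I/E/I/I on L1; bus BusRd; mem=20
  op4 P2: store L0 := 20 → I/I/M/I on L0; bus BusRdX; mem=10
  op5 P1: load  L1 → I/E/I/I on L1; bus (none); mem=20
  op6 P1: load  L2 → I/E/I/I on L2; bus BusRd; mem=50
  op7 P2: load  L2 → I/S/S/I on L2; bus BusRd; mem=50
  op8 P1: load  L1 → I/E/I/I on L1; bus (none); mem=20
  op9 P1: load  L2 → I/S/S/I on L2; bus (none); mem=50
  op10 P1: store L0 := 91 → I/M/I/I on L0; bus BusRdX Flush; mem=20
  op11 P3: load  L1 → I/S/I/S on L1; bus BusRd; mem=20

memory[L1] = 20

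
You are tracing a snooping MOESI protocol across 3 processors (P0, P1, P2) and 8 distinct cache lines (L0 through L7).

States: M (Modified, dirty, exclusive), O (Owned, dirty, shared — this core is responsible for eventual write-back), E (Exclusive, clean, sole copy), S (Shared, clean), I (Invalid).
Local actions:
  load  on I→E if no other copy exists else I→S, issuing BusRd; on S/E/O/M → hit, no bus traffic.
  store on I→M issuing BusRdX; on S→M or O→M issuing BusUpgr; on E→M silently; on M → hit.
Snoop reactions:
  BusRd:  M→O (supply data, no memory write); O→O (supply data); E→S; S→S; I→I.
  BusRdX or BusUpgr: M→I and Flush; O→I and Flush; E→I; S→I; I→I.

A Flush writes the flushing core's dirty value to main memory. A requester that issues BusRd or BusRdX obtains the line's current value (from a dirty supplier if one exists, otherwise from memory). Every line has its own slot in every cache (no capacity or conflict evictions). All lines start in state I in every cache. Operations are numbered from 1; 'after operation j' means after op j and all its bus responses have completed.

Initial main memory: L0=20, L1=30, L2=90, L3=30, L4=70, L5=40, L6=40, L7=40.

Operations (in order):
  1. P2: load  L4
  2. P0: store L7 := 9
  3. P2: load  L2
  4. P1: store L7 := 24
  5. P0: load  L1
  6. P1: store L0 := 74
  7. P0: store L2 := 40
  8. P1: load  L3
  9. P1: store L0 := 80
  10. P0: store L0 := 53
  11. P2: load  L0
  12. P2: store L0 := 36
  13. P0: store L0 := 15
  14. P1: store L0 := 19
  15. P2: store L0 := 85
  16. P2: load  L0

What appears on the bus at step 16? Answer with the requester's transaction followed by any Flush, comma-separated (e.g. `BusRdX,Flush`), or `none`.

1. P2: load  L4  bus=[BusRd]  L4: P0=I P1=I P2=E  mem[L4]=70
2. P0: store L7 := 9  bus=[BusRdX]  L7: P0=M P1=I P2=I  mem[L7]=40
3. P2: load  L2  bus=[BusRd]  L2: P0=I P1=I P2=E  mem[L2]=90
4. P1: store L7 := 24  bus=[BusRdX,Flush]  L7: P0=I P1=M P2=I  mem[L7]=9
5. P0: load  L1  bus=[BusRd]  L1: P0=E P1=I P2=I  mem[L1]=30
6. P1: store L0 := 74  bus=[BusRdX]  L0: P0=I P1=M P2=I  mem[L0]=20
7. P0: store L2 := 40  bus=[BusRdX]  L2: P0=M P1=I P2=I  mem[L2]=90
8. P1: load  L3  bus=[BusRd]  L3: P0=I P1=E P2=I  mem[L3]=30
9. P1: store L0 := 80  bus=[-]  L0: P0=I P1=M P2=I  mem[L0]=20
10. P0: store L0 := 53  bus=[BusRdX,Flush]  L0: P0=M P1=I P2=I  mem[L0]=80
11. P2: load  L0  bus=[BusRd]  L0: P0=O P1=I P2=S  mem[L0]=80
12. P2: store L0 := 36  bus=[BusUpgr,Flush]  L0: P0=I P1=I P2=M  mem[L0]=53
13. P0: store L0 := 15  bus=[BusRdX,Flush]  L0: P0=M P1=I P2=I  mem[L0]=36
14. P1: store L0 := 19  bus=[BusRdX,Flush]  L0: P0=I P1=M P2=I  mem[L0]=15
15. P2: store L0 := 85  bus=[BusRdX,Flush]  L0: P0=I P1=I P2=M  mem[L0]=19
16. P2: load  L0  bus=[-]  L0: P0=I P1=I P2=M  mem[L0]=19

bus = none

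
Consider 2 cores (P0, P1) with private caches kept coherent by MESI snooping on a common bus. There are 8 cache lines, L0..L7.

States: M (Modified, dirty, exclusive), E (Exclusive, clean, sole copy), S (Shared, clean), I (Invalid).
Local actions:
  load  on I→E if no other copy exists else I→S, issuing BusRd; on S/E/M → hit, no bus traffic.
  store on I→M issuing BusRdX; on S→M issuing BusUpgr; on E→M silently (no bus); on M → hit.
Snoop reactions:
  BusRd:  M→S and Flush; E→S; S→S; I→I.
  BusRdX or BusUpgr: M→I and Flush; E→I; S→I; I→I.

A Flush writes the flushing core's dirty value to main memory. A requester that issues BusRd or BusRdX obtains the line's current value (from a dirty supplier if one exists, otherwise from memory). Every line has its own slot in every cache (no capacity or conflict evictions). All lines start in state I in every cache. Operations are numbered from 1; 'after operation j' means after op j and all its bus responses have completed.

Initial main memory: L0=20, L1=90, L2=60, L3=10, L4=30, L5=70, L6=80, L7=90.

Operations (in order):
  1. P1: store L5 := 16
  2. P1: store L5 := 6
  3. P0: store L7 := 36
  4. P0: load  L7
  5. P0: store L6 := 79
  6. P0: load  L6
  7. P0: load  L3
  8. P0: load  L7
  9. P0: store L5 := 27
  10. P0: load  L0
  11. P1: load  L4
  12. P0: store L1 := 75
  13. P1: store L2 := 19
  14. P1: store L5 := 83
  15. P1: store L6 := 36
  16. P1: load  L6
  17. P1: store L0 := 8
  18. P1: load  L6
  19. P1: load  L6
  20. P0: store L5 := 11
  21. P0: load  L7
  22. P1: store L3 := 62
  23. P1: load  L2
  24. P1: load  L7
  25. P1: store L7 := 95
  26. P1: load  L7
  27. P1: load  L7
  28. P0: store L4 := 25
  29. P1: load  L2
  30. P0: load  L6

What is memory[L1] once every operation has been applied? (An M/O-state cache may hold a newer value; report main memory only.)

memory[L1] = 90

  op1 P1: store L5 := 16 → I/M on L5; bus BusRdX; mem=70
  op2 P1: store L5 := 6 → I/M on L5; bus (none); mem=70
  op3 P0: store L7 := 36 → M/I on L7; bus BusRdX; mem=90
  op4 P0: load  L7 → M/I on L7; bus (none); mem=90
  op5 P0: store L6 := 79 → M/I on L6; bus BusRdX; mem=80
  op6 P0: load  L6 → M/I on L6; bus (none); mem=80
  op7 P0: load  L3 → E/I on L3; bus BusRd; mem=10
  op8 P0: load  L7 → M/I on L7; bus (none); mem=90
  op9 P0: store L5 := 27 → M/I on L5; bus BusRdX Flush; mem=6
  op10 P0: load  L0 → E/I on L0; bus BusRd; mem=20
  op11 P1: load  L4 → I/E on L4; bus BusRd; mem=30
  op12 P0: store L1 := 75 → M/I on L1; bus BusRdX; mem=90
  op13 P1: store L2 := 19 → I/M on L2; bus BusRdX; mem=60
  op14 P1: store L5 := 83 → I/M on L5; bus BusRdX Flush; mem=27
  op15 P1: store L6 := 36 → I/M on L6; bus BusRdX Flush; mem=79
  op16 P1: load  L6 → I/M on L6; bus (none); mem=79
  op17 P1: store L0 := 8 → I/M on L0; bus BusRdX; mem=20
  op18 P1: load  L6 → I/M on L6; bus (none); mem=79
  op19 P1: load  L6 → I/M on L6; bus (none); mem=79
  op20 P0: store L5 := 11 → M/I on L5; bus BusRdX Flush; mem=83
  op21 P0: load  L7 → M/I on L7; bus (none); mem=90
  op22 P1: store L3 := 62 → I/M on L3; bus BusRdX; mem=10
  op23 P1: load  L2 → I/M on L2; bus (none); mem=60
  op24 P1: load  L7 → S/S on L7; bus BusRd Flush; mem=36
  op25 P1: store L7 := 95 → I/M on L7; bus BusUpgr; mem=36
  op26 P1: load  L7 → I/M on L7; bus (none); mem=36
  op27 P1: load  L7 → I/M on L7; bus (none); mem=36
  op28 P0: store L4 := 25 → M/I on L4; bus BusRdX; mem=30
  op29 P1: load  L2 → I/M on L2; bus (none); mem=60
  op30 P0: load  L6 → S/S on L6; bus BusRd Flush; mem=36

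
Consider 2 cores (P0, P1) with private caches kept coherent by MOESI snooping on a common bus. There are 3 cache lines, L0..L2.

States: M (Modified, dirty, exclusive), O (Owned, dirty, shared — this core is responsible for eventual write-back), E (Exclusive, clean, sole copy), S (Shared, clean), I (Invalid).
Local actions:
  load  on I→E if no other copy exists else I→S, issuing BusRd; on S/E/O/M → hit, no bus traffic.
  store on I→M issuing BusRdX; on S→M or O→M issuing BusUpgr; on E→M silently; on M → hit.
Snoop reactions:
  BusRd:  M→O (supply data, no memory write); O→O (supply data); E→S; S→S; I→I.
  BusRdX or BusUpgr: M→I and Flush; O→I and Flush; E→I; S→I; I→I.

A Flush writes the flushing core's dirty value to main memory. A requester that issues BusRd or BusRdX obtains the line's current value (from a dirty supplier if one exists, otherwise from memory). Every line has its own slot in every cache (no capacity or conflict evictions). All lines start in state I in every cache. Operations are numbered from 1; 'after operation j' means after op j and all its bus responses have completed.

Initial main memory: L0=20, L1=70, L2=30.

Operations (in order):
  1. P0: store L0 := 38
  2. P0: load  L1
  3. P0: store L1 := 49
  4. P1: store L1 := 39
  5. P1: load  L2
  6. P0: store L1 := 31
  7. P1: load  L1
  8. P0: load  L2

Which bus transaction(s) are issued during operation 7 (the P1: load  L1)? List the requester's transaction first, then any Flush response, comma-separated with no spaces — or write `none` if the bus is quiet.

  op1 P0: store L0 := 38 → M/I on L0; bus BusRdX; mem=20
  op2 P0: load  L1 → E/I on L1; bus BusRd; mem=70
  op3 P0: store L1 := 49 → M/I on L1; bus (none); mem=70
  op4 P1: store L1 := 39 → I/M on L1; bus BusRdX Flush; mem=49
  op5 P1: load  L2 → I/E on L2; bus BusRd; mem=30
  op6 P0: store L1 := 31 → M/I on L1; bus BusRdX Flush; mem=39
  op7 P1: load  L1 → O/S on L1; bus BusRd; mem=39
  op8 P0: load  L2 → S/S on L2; bus BusRd; mem=30

bus = BusRd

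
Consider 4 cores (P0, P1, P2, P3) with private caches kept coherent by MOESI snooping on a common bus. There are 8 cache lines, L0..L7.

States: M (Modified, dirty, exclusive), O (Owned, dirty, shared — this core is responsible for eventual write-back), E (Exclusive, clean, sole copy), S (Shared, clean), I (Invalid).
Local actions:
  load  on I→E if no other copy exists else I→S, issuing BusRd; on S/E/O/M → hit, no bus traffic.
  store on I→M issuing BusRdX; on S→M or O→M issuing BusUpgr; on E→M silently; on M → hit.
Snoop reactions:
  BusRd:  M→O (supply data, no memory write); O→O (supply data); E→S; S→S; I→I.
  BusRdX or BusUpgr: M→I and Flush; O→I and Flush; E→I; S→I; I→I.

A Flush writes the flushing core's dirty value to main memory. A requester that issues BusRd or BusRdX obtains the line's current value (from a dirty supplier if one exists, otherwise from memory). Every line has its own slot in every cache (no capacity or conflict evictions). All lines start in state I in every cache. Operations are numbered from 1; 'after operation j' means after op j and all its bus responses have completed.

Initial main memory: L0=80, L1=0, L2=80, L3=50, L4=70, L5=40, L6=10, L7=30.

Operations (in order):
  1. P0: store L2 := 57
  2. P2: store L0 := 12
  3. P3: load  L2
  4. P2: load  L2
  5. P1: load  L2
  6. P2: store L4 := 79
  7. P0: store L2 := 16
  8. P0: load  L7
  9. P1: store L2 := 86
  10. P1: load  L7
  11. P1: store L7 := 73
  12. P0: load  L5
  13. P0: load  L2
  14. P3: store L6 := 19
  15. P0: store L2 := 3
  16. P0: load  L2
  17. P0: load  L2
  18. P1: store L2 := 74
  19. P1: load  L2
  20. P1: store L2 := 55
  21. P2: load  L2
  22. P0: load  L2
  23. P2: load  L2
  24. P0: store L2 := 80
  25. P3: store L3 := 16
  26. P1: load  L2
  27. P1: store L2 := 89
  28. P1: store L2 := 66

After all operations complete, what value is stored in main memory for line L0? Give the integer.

[1] P0: store L2 := 57 | P0:M(57), P1:I, P2:I, P3:I | bus: BusRdX
[2] P2: store L0 := 12 | P0:I, P1:I, P2:M(12), P3:I | bus: BusRdX
[3] P3: load  L2 | P0:O(57), P1:I, P2:I, P3:S(57) | bus: BusRd
[4] P2: load  L2 | P0:O(57), P1:I, P2:S(57), P3:S(57) | bus: BusRd
[5] P1: load  L2 | P0:O(57), P1:S(57), P2:S(57), P3:S(57) | bus: BusRd
[6] P2: store L4 := 79 | P0:I, P1:I, P2:M(79), P3:I | bus: BusRdX
[7] P0: store L2 := 16 | P0:M(16), P1:I, P2:I, P3:I | bus: BusUpgr
[8] P0: load  L7 | P0:E(30), P1:I, P2:I, P3:I | bus: BusRd
[9] P1: store L2 := 86 | P0:I, P1:M(86), P2:I, P3:I | bus: BusRdX,Flush
[10] P1: load  L7 | P0:S(30), P1:S(30), P2:I, P3:I | bus: BusRd
[11] P1: store L7 := 73 | P0:I, P1:M(73), P2:I, P3:I | bus: BusUpgr
[12] P0: load  L5 | P0:E(40), P1:I, P2:I, P3:I | bus: BusRd
[13] P0: load  L2 | P0:S(86), P1:O(86), P2:I, P3:I | bus: BusRd
[14] P3: store L6 := 19 | P0:I, P1:I, P2:I, P3:M(19) | bus: BusRdX
[15] P0: store L2 := 3 | P0:M(3), P1:I, P2:I, P3:I | bus: BusUpgr,Flush
[16] P0: load  L2 | P0:M(3), P1:I, P2:I, P3:I | bus: none
[17] P0: load  L2 | P0:M(3), P1:I, P2:I, P3:I | bus: none
[18] P1: store L2 := 74 | P0:I, P1:M(74), P2:I, P3:I | bus: BusRdX,Flush
[19] P1: load  L2 | P0:I, P1:M(74), P2:I, P3:I | bus: none
[20] P1: store L2 := 55 | P0:I, P1:M(55), P2:I, P3:I | bus: none
[21] P2: load  L2 | P0:I, P1:O(55), P2:S(55), P3:I | bus: BusRd
[22] P0: load  L2 | P0:S(55), P1:O(55), P2:S(55), P3:I | bus: BusRd
[23] P2: load  L2 | P0:S(55), P1:O(55), P2:S(55), P3:I | bus: none
[24] P0: store L2 := 80 | P0:M(80), P1:I, P2:I, P3:I | bus: BusUpgr,Flush
[25] P3: store L3 := 16 | P0:I, P1:I, P2:I, P3:M(16) | bus: BusRdX
[26] P1: load  L2 | P0:O(80), P1:S(80), P2:I, P3:I | bus: BusRd
[27] P1: store L2 := 89 | P0:I, P1:M(89), P2:I, P3:I | bus: BusUpgr,Flush
[28] P1: store L2 := 66 | P0:I, P1:M(66), P2:I, P3:I | bus: none

memory[L0] = 80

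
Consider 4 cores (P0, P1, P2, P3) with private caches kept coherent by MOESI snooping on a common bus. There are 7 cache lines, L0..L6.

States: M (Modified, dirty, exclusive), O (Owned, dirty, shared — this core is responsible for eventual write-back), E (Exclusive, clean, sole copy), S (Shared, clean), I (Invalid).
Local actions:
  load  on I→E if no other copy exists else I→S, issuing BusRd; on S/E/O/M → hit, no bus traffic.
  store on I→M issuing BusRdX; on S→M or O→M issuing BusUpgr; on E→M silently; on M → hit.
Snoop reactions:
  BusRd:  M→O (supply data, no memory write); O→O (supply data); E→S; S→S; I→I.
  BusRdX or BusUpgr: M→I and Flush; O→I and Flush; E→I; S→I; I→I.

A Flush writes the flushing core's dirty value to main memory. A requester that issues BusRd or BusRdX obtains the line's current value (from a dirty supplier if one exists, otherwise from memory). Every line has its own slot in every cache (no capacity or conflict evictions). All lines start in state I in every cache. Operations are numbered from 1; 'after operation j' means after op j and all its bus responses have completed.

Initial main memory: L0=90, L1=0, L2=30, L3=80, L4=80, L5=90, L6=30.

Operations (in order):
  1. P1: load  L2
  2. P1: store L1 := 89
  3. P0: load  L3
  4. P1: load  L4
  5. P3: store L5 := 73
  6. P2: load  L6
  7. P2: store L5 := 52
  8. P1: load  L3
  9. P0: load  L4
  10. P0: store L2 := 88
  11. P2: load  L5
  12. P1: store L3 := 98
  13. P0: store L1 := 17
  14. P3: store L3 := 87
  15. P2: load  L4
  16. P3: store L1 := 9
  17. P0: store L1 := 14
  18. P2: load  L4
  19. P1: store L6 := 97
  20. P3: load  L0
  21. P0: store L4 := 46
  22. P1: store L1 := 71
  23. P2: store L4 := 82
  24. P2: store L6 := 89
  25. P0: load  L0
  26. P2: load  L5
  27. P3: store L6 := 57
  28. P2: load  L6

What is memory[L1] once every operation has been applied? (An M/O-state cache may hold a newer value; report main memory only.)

memory[L1] = 14

1. P1: load  L2  bus=[BusRd]  L2: P0=I P1=E P2=I P3=I  mem[L2]=30
2. P1: store L1 := 89  bus=[BusRdX]  L1: P0=I P1=M P2=I P3=I  mem[L1]=0
3. P0: load  L3  bus=[BusRd]  L3: P0=E P1=I P2=I P3=I  mem[L3]=80
4. P1: load  L4  bus=[BusRd]  L4: P0=I P1=E P2=I P3=I  mem[L4]=80
5. P3: store L5 := 73  bus=[BusRdX]  L5: P0=I P1=I P2=I P3=M  mem[L5]=90
6. P2: load  L6  bus=[BusRd]  L6: P0=I P1=I P2=E P3=I  mem[L6]=30
7. P2: store L5 := 52  bus=[BusRdX,Flush]  L5: P0=I P1=I P2=M P3=I  mem[L5]=73
8. P1: load  L3  bus=[BusRd]  L3: P0=S P1=S P2=I P3=I  mem[L3]=80
9. P0: load  L4  bus=[BusRd]  L4: P0=S P1=S P2=I P3=I  mem[L4]=80
10. P0: store L2 := 88  bus=[BusRdX]  L2: P0=M P1=I P2=I P3=I  mem[L2]=30
11. P2: load  L5  bus=[-]  L5: P0=I P1=I P2=M P3=I  mem[L5]=73
12. P1: store L3 := 98  bus=[BusUpgr]  L3: P0=I P1=M P2=I P3=I  mem[L3]=80
13. P0: store L1 := 17  bus=[BusRdX,Flush]  L1: P0=M P1=I P2=I P3=I  mem[L1]=89
14. P3: store L3 := 87  bus=[BusRdX,Flush]  L3: P0=I P1=I P2=I P3=M  mem[L3]=98
15. P2: load  L4  bus=[BusRd]  L4: P0=S P1=S P2=S P3=I  mem[L4]=80
16. P3: store L1 := 9  bus=[BusRdX,Flush]  L1: P0=I P1=I P2=I P3=M  mem[L1]=17
17. P0: store L1 := 14  bus=[BusRdX,Flush]  L1: P0=M P1=I P2=I P3=I  mem[L1]=9
18. P2: load  L4  bus=[-]  L4: P0=S P1=S P2=S P3=I  mem[L4]=80
19. P1: store L6 := 97  bus=[BusRdX]  L6: P0=I P1=M P2=I P3=I  mem[L6]=30
20. P3: load  L0  bus=[BusRd]  L0: P0=I P1=I P2=I P3=E  mem[L0]=90
21. P0: store L4 := 46  bus=[BusUpgr]  L4: P0=M P1=I P2=I P3=I  mem[L4]=80
22. P1: store L1 := 71  bus=[BusRdX,Flush]  L1: P0=I P1=M P2=I P3=I  mem[L1]=14
23. P2: store L4 := 82  bus=[BusRdX,Flush]  L4: P0=I P1=I P2=M P3=I  mem[L4]=46
24. P2: store L6 := 89  bus=[BusRdX,Flush]  L6: P0=I P1=I P2=M P3=I  mem[L6]=97
25. P0: load  L0  bus=[BusRd]  L0: P0=S P1=I P2=I P3=S  mem[L0]=90
26. P2: load  L5  bus=[-]  L5: P0=I P1=I P2=M P3=I  mem[L5]=73
27. P3: store L6 := 57  bus=[BusRdX,Flush]  L6: P0=I P1=I P2=I P3=M  mem[L6]=89
28. P2: load  L6  bus=[BusRd]  L6: P0=I P1=I P2=S P3=O  mem[L6]=89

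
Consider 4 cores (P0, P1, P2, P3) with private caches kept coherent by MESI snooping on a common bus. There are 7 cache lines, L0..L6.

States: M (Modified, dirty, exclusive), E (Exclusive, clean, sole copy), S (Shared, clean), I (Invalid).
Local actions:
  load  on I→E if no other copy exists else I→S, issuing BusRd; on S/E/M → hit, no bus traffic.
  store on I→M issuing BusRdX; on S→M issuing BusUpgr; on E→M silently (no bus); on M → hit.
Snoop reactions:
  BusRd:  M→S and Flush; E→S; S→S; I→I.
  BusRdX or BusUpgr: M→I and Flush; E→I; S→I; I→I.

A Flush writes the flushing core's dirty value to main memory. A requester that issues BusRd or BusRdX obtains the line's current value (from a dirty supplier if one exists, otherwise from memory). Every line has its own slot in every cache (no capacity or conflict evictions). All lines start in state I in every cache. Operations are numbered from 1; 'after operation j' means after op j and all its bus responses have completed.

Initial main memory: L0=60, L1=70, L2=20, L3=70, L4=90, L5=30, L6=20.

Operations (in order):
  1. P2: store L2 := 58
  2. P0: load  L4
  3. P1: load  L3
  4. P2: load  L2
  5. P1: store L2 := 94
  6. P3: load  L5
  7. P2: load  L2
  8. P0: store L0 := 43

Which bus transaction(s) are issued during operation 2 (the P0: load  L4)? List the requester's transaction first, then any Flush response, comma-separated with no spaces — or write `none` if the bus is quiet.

[1] P2: store L2 := 58 | P0:I, P1:I, P2:M(58), P3:I | bus: BusRdX
[2] P0: load  L4 | P0:E(90), P1:I, P2:I, P3:I | bus: BusRd
[3] P1: load  L3 | P0:I, P1:E(70), P2:I, P3:I | bus: BusRd
[4] P2: load  L2 | P0:I, P1:I, P2:M(58), P3:I | bus: none
[5] P1: store L2 := 94 | P0:I, P1:M(94), P2:I, P3:I | bus: BusRdX,Flush
[6] P3: load  L5 | P0:I, P1:I, P2:I, P3:E(30) | bus: BusRd
[7] P2: load  L2 | P0:I, P1:S(94), P2:S(94), P3:I | bus: BusRd,Flush
[8] P0: store L0 := 43 | P0:M(43), P1:I, P2:I, P3:I | bus: BusRdX

bus = BusRd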